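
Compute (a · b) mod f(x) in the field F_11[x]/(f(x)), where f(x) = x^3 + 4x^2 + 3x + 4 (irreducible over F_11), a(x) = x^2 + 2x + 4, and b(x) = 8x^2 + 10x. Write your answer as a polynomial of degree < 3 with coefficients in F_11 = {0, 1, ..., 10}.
a · b ≡ 8x^2 + 4x + 2 (mod f(x))

Multiply in F_11[x]: a(x)·b(x) = (x^2 + 2x + 4)·(8x^2 + 10x) = 8x^4 + 4x^3 + 8x^2 + 7x. This has degree ≥ 3, so divide by f(x) over F_11: 8x^4 + 4x^3 + 8x^2 + 7x = (8x + 5)·(x^3 + 4x^2 + 3x + 4) + (8x^2 + 4x + 2). Hence a·b ≡ 8x^2 + 4x + 2 (mod f). (F_11[x]/(f) is a field with 11^3 = 1331 elements since f is irreducible of degree 3.)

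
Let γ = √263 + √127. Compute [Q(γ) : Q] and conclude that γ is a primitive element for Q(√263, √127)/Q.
[Q(γ) : Q] = 4 (equivalently, Q(γ) = Q(√263, √127))

Obviously Q(γ) ⊆ Q(√263, √127), and [Q(√263, √127):Q] = 4 (since 263, 127 are distinct squarefree integers > 1 with 33401 not a perfect square). To show equality we compute the minimal polynomial of γ. From γ = √263 + √127: γ^2 = 263 + 2√(33401) + 127 = 390 + 2√(33401), so γ^2 - 390 = 2√(33401); squaring, (γ^2 - 390)^2 = 4·33401, i.e. γ^4 - 780γ^2 + 152100 - 133604 = 0, i.e. γ^4 - 780γ^2 + 18496 = 0. So γ is a root of x^4 - 780x^2 + 18496. This polynomial is irreducible over Q: it has no rational root (each ±√263 ± √127 is irrational), and any factorization into two quadratics over Q would force √(33401) ∈ Q (pairing opposite roots) or √263, √127 ∈ Q (other pairings), all impossible. Hence [Q(γ):Q] = 4 = [Q(√263, √127):Q], so Q(γ) = Q(√263, √127).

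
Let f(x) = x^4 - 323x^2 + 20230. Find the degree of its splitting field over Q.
[K : Q] = 4

Solving the quadratic in x^2: x^2 = (323 ± √(323^2 - 4·20230))/2 = (323 ± √23409)/2 = (323 ± 153)/2, giving x^2 = 238 or x^2 = 85. So f(x) = (x^2 - 238)(x^2 - 85) and the roots of f are ±√238, ±√85. Hence the splitting field is K = Q(√238, √85). Since 238 and 85 are distinct squarefree integers > 1, their product 20230 is not a perfect square, so √85 ∉ Q(√238). By the tower law [K:Q] = [Q(√238,√85):Q(√238)] · [Q(√238):Q] = 2 · 2 = 4.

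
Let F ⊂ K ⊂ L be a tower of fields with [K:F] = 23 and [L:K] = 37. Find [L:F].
[L:F] = 851

The tower law says that for any tower of field extensions F ⊂ K ⊂ L with finite degrees, [L:F] = [L:K] · [K:F]. Here this gives [L:F] = 37 · 23 = 851.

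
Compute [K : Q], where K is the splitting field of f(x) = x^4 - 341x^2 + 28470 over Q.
[K : Q] = 4

Solving the quadratic in x^2: x^2 = (341 ± √(341^2 - 4·28470))/2 = (341 ± √2401)/2 = (341 ± 49)/2, giving x^2 = 146 or x^2 = 195. So f(x) = (x^2 - 146)(x^2 - 195) and the roots of f are ±√146, ±√195. Hence the splitting field is K = Q(√146, √195). Since 146 and 195 are distinct squarefree integers > 1, their product 28470 is not a perfect square, so √195 ∉ Q(√146). By the tower law [K:Q] = [Q(√146,√195):Q(√146)] · [Q(√146):Q] = 2 · 2 = 4.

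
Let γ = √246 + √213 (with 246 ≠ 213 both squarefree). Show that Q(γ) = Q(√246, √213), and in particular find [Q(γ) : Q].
[Q(γ) : Q] = 4 (equivalently, Q(γ) = Q(√246, √213))

Obviously Q(γ) ⊆ Q(√246, √213), and [Q(√246, √213):Q] = 4 (since 246, 213 are distinct squarefree integers > 1 with 52398 not a perfect square). To show equality we compute the minimal polynomial of γ. From γ = √246 + √213: γ^2 = 246 + 2√(52398) + 213 = 459 + 2√(52398), so γ^2 - 459 = 2√(52398); squaring, (γ^2 - 459)^2 = 4·52398, i.e. γ^4 - 918γ^2 + 210681 - 209592 = 0, i.e. γ^4 - 918γ^2 + 1089 = 0. So γ is a root of x^4 - 918x^2 + 1089. This polynomial is irreducible over Q: it has no rational root (each ±√246 ± √213 is irrational), and any factorization into two quadratics over Q would force √(52398) ∈ Q (pairing opposite roots) or √246, √213 ∈ Q (other pairings), all impossible. Hence [Q(γ):Q] = 4 = [Q(√246, √213):Q], so Q(γ) = Q(√246, √213).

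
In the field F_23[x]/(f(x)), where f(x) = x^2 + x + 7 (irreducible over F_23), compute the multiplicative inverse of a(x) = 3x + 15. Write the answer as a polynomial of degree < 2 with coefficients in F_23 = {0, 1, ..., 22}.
a(x)^(-1) ≡ 21x + 8 (mod f(x))

Since f is irreducible over F_23, F_23[x]/(f) is a field and a(x) ≠ 0 has an inverse. Apply the extended Euclidean algorithm to f(x) and a(x) in F_23[x]: f(x) = (8x + 14)·a(x) + (4). The last nonzero remainder is the constant 4 = gcd(f, a) in F_23. Back-substituting through the division chain expresses 4 = s(x)·a(x) + t(x)·f(x) with s(x) ≡ 15x + 9 (mod f), so (15x + 9)·a(x) ≡ 4 (mod f). Multiplying by 4^(-1) ≡ 6 in F_23 gives a(x)^(-1) ≡ 6·(15x + 9) ≡ 21x + 8 (mod f). Check: (3x + 15)·(21x + 8) = 17x^2 + 17x + 5 ≡ 1 (mod x^2 + x + 7).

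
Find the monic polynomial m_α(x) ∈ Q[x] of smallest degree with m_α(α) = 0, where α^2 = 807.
m_α(x) = x^2 - 807

α satisfies α^2 - 807 = 0, so x^2 - 807 annihilates α. Since d = 807 is squarefree and ≠ 1, it is not a perfect square in Q, so x^2 - 807 has no rational root and is therefore irreducible over Q (a degree-2 polynomial over a field is irreducible iff it has no root). Hence m_α(x) = x^2 - 807.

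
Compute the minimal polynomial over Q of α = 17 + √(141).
m_α(x) = x^2 - 34x + 148

From α - 17 = √(141), squaring gives (α - 17)^2 = 141, i.e. α^2 - 34α + 289 = 141, so α^2 - 34α + 148 = 0. The discriminant of x^2 - 34x + 148 is (-34)^2 - 4·(148) = 1156 - 592 = 564, and 4·(141) is not a perfect square in Q since 141 is squarefree and ≠ 1. Hence x^2 - 34x + 148 is irreducible over Q and is the minimal polynomial of α.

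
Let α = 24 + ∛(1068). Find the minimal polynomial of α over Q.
m_α(x) = x^3 - 72x^2 + 1728x - 14892

Set β = α - 24 = ∛(1068), so β^3 = 1068. Then (α - 24)^3 - 1068 = 0, i.e. α is a root of g(x) = (x - 24)^3 - 1068 = x^3 - 72x^2 + 1728x - 14892. Since g(x) = h(x - 24) where h(x) = x^3 - 1068, and h is irreducible over Q (because 1068 is not a perfect cube, so h has no rational root, and a monic cubic with no rational root is irreducible), g is also irreducible (irreducibility is preserved under the substitution x → x - 24). Hence m_α(x) = x^3 - 72x^2 + 1728x - 14892.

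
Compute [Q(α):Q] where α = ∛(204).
[Q(α):Q] = 3

The minimal polynomial of α is x^3 - 204, irreducible over Q since 204 is not a perfect cube (so x^3 - 204 has no rational root). Hence [Q(α):Q] = deg(m_α) = 3.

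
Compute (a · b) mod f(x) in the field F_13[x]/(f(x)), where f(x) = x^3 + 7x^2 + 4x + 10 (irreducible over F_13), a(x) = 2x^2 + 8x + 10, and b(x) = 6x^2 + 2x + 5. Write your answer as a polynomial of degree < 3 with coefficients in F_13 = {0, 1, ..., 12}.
a · b ≡ 2x^2 + 3x + 6 (mod f(x))

Multiply in F_13[x]: a(x)·b(x) = (2x^2 + 8x + 10)·(6x^2 + 2x + 5) = 12x^4 + 8x^2 + 8x + 11. This has degree ≥ 3, so divide by f(x) over F_13: 12x^4 + 8x^2 + 8x + 11 = (12x + 7)·(x^3 + 7x^2 + 4x + 10) + (2x^2 + 3x + 6). Hence a·b ≡ 2x^2 + 3x + 6 (mod f). (F_13[x]/(f) is a field with 13^3 = 2197 elements since f is irreducible of degree 3.)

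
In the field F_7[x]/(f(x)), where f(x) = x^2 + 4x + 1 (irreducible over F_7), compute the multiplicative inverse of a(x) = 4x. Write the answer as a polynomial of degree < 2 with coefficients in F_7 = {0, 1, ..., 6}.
a(x)^(-1) ≡ 5x + 6 (mod f(x))

Since f is irreducible over F_7, F_7[x]/(f) is a field and a(x) ≠ 0 has an inverse. Apply the extended Euclidean algorithm to f(x) and a(x) in F_7[x]: f(x) = (2x + 1)·a(x) + (1). The last nonzero remainder is the constant 1 = gcd(f, a) in F_7. Back-substituting through the division chain expresses 1 = s(x)·a(x) + t(x)·f(x) with s(x) ≡ 5x + 6 (mod f), so a(x)^(-1) ≡ s(x) = 5x + 6 (mod f). Check: (4x)·(5x + 6) = 6x^2 + 3x ≡ 1 (mod x^2 + 4x + 1).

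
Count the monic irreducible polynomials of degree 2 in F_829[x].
There are 343206 monic irreducible polynomials of degree 2 over F_829

Each element of F_{829^2} that lies in no proper subfield is a root of exactly one monic irreducible of degree 2 over F_829, and each such polynomial has 2 distinct roots in F_{829^2}. By Möbius inversion the count is N_829(2) = (1/2) Σ_{d|2} μ(2/d) · 829^d = (1/2)(μ(2)·829^1 + μ(1)·829^2) = 686412/2 = 343206.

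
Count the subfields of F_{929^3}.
F_{929^3} has 2 subfields

The subfields of F_{p^n} are exactly the fields F_{p^d} for d | n (each is the fixed field of the unique index-d subgroup of Gal(F_{p^n}/F_p) ≅ Z/nZ). The divisors of n = 3 are {1, 3}, giving 2 subfields: F_{929^1}, F_{929^3}.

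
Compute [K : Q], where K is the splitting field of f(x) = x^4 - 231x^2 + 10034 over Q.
[K : Q] = 4

Solving the quadratic in x^2: x^2 = (231 ± √(231^2 - 4·10034))/2 = (231 ± √13225)/2 = (231 ± 115)/2, giving x^2 = 58 or x^2 = 173. So f(x) = (x^2 - 58)(x^2 - 173) and the roots of f are ±√58, ±√173. Hence the splitting field is K = Q(√58, √173). Since 58 and 173 are distinct squarefree integers > 1, their product 10034 is not a perfect square, so √173 ∉ Q(√58). By the tower law [K:Q] = [Q(√58,√173):Q(√58)] · [Q(√58):Q] = 2 · 2 = 4.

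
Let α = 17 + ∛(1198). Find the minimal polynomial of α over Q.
m_α(x) = x^3 - 51x^2 + 867x - 6111

Set β = α - 17 = ∛(1198), so β^3 = 1198. Then (α - 17)^3 - 1198 = 0, i.e. α is a root of g(x) = (x - 17)^3 - 1198 = x^3 - 51x^2 + 867x - 6111. Since g(x) = h(x - 17) where h(x) = x^3 - 1198, and h is irreducible over Q (because 1198 is not a perfect cube, so h has no rational root, and a monic cubic with no rational root is irreducible), g is also irreducible (irreducibility is preserved under the substitution x → x - 17). Hence m_α(x) = x^3 - 51x^2 + 867x - 6111.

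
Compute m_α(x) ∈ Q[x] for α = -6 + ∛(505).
m_α(x) = x^3 + 18x^2 + 108x - 289

Set β = α + 6 = ∛(505), so β^3 = 505. Then (α + 6)^3 - 505 = 0, i.e. α is a root of g(x) = (x + 6)^3 - 505 = x^3 + 18x^2 + 108x - 289. Since g(x) = h(x + 6) where h(x) = x^3 - 505, and h is irreducible over Q (because 505 is not a perfect cube, so h has no rational root, and a monic cubic with no rational root is irreducible), g is also irreducible (irreducibility is preserved under the substitution x → x + 6). Hence m_α(x) = x^3 + 18x^2 + 108x - 289.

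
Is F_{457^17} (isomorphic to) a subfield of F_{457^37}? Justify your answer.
No: F_{457^17} is not a subfield of F_{457^37}

F_{p^m} embeds in F_{p^n} iff m | n. Here 17 ∤ 37 (since 37 = 2·17 + 3 with remainder 3 ≠ 0), so F_{457^17} is not a subfield of F_{457^37}. Equivalently: if it were, the tower law would give 17 = [F_{457^17}:F_457] dividing [F_{457^37}:F_457] = 37, contradiction.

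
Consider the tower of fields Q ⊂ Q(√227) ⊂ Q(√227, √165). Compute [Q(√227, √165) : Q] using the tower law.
[Q(√227, √165) : Q] = 4

[Q(√227):Q] = 2 (min poly x^2 - 227, irreducible since 227 is squarefree > 1). For the top step, suppose √165 ∈ Q(√227), say √165 = c + d√227 with c, d ∈ Q. Squaring: 165 = c^2 + 227d^2 + 2cd√227. Since √227 ∉ Q this forces 2cd = 0. If d = 0 then √165 = c ∈ Q, contradicting 165 squarefree > 1. If c = 0 then 165 = 227d^2, so 227·165 = (227d)^2 is a perfect square in Q — but 227·165 = 37455 is not a perfect square (since 227 and 165 are distinct squarefree integers). Contradiction. Hence √165 ∉ Q(√227), so x^2 - 165 stays irreducible over Q(√227) and [Q(√227, √165) : Q(√227)] = 2. By the tower law, [Q(√227, √165) : Q] = 2 · 2 = 4.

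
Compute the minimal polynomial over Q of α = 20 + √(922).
m_α(x) = x^2 - 40x - 522

From α - 20 = √(922), squaring gives (α - 20)^2 = 922, i.e. α^2 - 40α + 400 = 922, so α^2 - 40α - 522 = 0. The discriminant of x^2 - 40x - 522 is (-40)^2 - 4·(-522) = 1600 + 2088 = 3688, and 4·(922) is not a perfect square in Q since 922 is squarefree and ≠ 1. Hence x^2 - 40x - 522 is irreducible over Q and is the minimal polynomial of α.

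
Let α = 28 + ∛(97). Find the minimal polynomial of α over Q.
m_α(x) = x^3 - 84x^2 + 2352x - 22049

Set β = α - 28 = ∛(97), so β^3 = 97. Then (α - 28)^3 - 97 = 0, i.e. α is a root of g(x) = (x - 28)^3 - 97 = x^3 - 84x^2 + 2352x - 22049. Since g(x) = h(x - 28) where h(x) = x^3 - 97, and h is irreducible over Q (because 97 is not a perfect cube, so h has no rational root, and a monic cubic with no rational root is irreducible), g is also irreducible (irreducibility is preserved under the substitution x → x - 28). Hence m_α(x) = x^3 - 84x^2 + 2352x - 22049.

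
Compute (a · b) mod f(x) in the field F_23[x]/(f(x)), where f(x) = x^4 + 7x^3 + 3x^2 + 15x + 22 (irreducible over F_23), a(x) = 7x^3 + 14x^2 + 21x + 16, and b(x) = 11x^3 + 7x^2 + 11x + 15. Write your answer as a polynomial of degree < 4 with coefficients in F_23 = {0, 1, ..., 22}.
a · b ≡ 19x^3 + 21x^2 + 16x + 7 (mod f(x))

Multiply in F_23[x]: a(x)·b(x) = (7x^3 + 14x^2 + 21x + 16)·(11x^3 + 7x^2 + 11x + 15) = 8x^6 + 19x^5 + 15x^4 + 7x^3 + x^2 + 8x + 10. This has degree ≥ 4, so divide by f(x) over F_23: 8x^6 + 19x^5 + 15x^4 + 7x^3 + x^2 + 8x + 10 = (8x^2 + 9x + 20)·(x^4 + 7x^3 + 3x^2 + 15x + 22) + (19x^3 + 21x^2 + 16x + 7). Hence a·b ≡ 19x^3 + 21x^2 + 16x + 7 (mod f). (F_23[x]/(f) is a field with 23^4 = 279841 elements since f is irreducible of degree 4.)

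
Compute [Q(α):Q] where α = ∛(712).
[Q(α):Q] = 3

The minimal polynomial of α is x^3 - 712, irreducible over Q since 712 is not a perfect cube (so x^3 - 712 has no rational root). Hence [Q(α):Q] = deg(m_α) = 3.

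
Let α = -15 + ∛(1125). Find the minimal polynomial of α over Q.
m_α(x) = x^3 + 45x^2 + 675x + 2250

Set β = α + 15 = ∛(1125), so β^3 = 1125. Then (α + 15)^3 - 1125 = 0, i.e. α is a root of g(x) = (x + 15)^3 - 1125 = x^3 + 45x^2 + 675x + 2250. Since g(x) = h(x + 15) where h(x) = x^3 - 1125, and h is irreducible over Q (because 1125 is not a perfect cube, so h has no rational root, and a monic cubic with no rational root is irreducible), g is also irreducible (irreducibility is preserved under the substitution x → x + 15). Hence m_α(x) = x^3 + 45x^2 + 675x + 2250.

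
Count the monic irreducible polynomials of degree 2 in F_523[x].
There are 136503 monic irreducible polynomials of degree 2 over F_523

Each element of F_{523^2} that lies in no proper subfield is a root of exactly one monic irreducible of degree 2 over F_523, and each such polynomial has 2 distinct roots in F_{523^2}. By Möbius inversion the count is N_523(2) = (1/2) Σ_{d|2} μ(2/d) · 523^d = (1/2)(μ(2)·523^1 + μ(1)·523^2) = 273006/2 = 136503.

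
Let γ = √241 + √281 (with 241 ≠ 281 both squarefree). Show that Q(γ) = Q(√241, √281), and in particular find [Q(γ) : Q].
[Q(γ) : Q] = 4 (equivalently, Q(γ) = Q(√241, √281))

Obviously Q(γ) ⊆ Q(√241, √281), and [Q(√241, √281):Q] = 4 (since 241, 281 are distinct squarefree integers > 1 with 67721 not a perfect square). To show equality we compute the minimal polynomial of γ. From γ = √241 + √281: γ^2 = 241 + 2√(67721) + 281 = 522 + 2√(67721), so γ^2 - 522 = 2√(67721); squaring, (γ^2 - 522)^2 = 4·67721, i.e. γ^4 - 1044γ^2 + 272484 - 270884 = 0, i.e. γ^4 - 1044γ^2 + 1600 = 0. So γ is a root of x^4 - 1044x^2 + 1600. This polynomial is irreducible over Q: it has no rational root (each ±√241 ± √281 is irrational), and any factorization into two quadratics over Q would force √(67721) ∈ Q (pairing opposite roots) or √241, √281 ∈ Q (other pairings), all impossible. Hence [Q(γ):Q] = 4 = [Q(√241, √281):Q], so Q(γ) = Q(√241, √281).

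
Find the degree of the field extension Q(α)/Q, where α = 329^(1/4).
[Q(α):Q] = 4

α is a root of x^4 - 329. By Eisenstein's criterion at the prime p = 7 (which divides the constant term 329 but p^2 = 49 does not, since 329 is squarefree), x^4 - 329 is irreducible over Q. Hence [Q(α):Q] = 4.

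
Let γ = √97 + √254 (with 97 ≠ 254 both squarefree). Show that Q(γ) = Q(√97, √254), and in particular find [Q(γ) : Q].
[Q(γ) : Q] = 4 (equivalently, Q(γ) = Q(√97, √254))

Obviously Q(γ) ⊆ Q(√97, √254), and [Q(√97, √254):Q] = 4 (since 97, 254 are distinct squarefree integers > 1 with 24638 not a perfect square). To show equality we compute the minimal polynomial of γ. From γ = √97 + √254: γ^2 = 97 + 2√(24638) + 254 = 351 + 2√(24638), so γ^2 - 351 = 2√(24638); squaring, (γ^2 - 351)^2 = 4·24638, i.e. γ^4 - 702γ^2 + 123201 - 98552 = 0, i.e. γ^4 - 702γ^2 + 24649 = 0. So γ is a root of x^4 - 702x^2 + 24649. This polynomial is irreducible over Q: it has no rational root (each ±√97 ± √254 is irrational), and any factorization into two quadratics over Q would force √(24638) ∈ Q (pairing opposite roots) or √97, √254 ∈ Q (other pairings), all impossible. Hence [Q(γ):Q] = 4 = [Q(√97, √254):Q], so Q(γ) = Q(√97, √254).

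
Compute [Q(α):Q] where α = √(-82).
[Q(α):Q] = 2

[Q(α):Q] equals the degree of the minimal polynomial of α. Here α^2 = -82 and x^2 + 82 is irreducible (d = -82 is squarefree, ≠ 1, hence not a square), so deg(m_α) = 2. Thus [Q(α):Q] = 2.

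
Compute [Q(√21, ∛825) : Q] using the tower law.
[Q(√21, ∛825) : Q] = 6

Let L = Q(√21, ∛825). Since Q(√21) ⊂ L and [Q(√21):Q] = 2, the tower law gives 2 | [L:Q]. Likewise Q(∛825) ⊂ L with [Q(∛825):Q] = 3 (because 825 is not a perfect cube), so 3 | [L:Q]. As gcd(2,3) = 1, [L:Q] is divisible by 6. Conversely L is generated over Q by √21 and ∛825, so [L:Q] ≤ 2·3 = 6. Therefore [Q(√21, ∛825) : Q] = 6.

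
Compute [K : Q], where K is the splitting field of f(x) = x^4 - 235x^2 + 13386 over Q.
[K : Q] = 4

Solving the quadratic in x^2: x^2 = (235 ± √(235^2 - 4·13386))/2 = (235 ± √1681)/2 = (235 ± 41)/2, giving x^2 = 138 or x^2 = 97. So f(x) = (x^2 - 138)(x^2 - 97) and the roots of f are ±√138, ±√97. Hence the splitting field is K = Q(√138, √97). Since 138 and 97 are distinct squarefree integers > 1, their product 13386 is not a perfect square, so √97 ∉ Q(√138). By the tower law [K:Q] = [Q(√138,√97):Q(√138)] · [Q(√138):Q] = 2 · 2 = 4.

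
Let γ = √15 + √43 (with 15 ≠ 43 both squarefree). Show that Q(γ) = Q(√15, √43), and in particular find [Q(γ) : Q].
[Q(γ) : Q] = 4 (equivalently, Q(γ) = Q(√15, √43))

Obviously Q(γ) ⊆ Q(√15, √43), and [Q(√15, √43):Q] = 4 (since 15, 43 are distinct squarefree integers > 1 with 645 not a perfect square). To show equality we compute the minimal polynomial of γ. From γ = √15 + √43: γ^2 = 15 + 2√(645) + 43 = 58 + 2√(645), so γ^2 - 58 = 2√(645); squaring, (γ^2 - 58)^2 = 4·645, i.e. γ^4 - 116γ^2 + 3364 - 2580 = 0, i.e. γ^4 - 116γ^2 + 784 = 0. So γ is a root of x^4 - 116x^2 + 784. This polynomial is irreducible over Q: it has no rational root (each ±√15 ± √43 is irrational), and any factorization into two quadratics over Q would force √(645) ∈ Q (pairing opposite roots) or √15, √43 ∈ Q (other pairings), all impossible. Hence [Q(γ):Q] = 4 = [Q(√15, √43):Q], so Q(γ) = Q(√15, √43).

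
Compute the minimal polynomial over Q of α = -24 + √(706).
m_α(x) = x^2 + 48x - 130

From α + 24 = √(706), squaring gives (α + 24)^2 = 706, i.e. α^2 + 48α + 576 = 706, so α^2 + 48α - 130 = 0. The discriminant of x^2 + 48x - 130 is (48)^2 - 4·(-130) = 2304 + 520 = 2824, and 4·(706) is not a perfect square in Q since 706 is squarefree and ≠ 1. Hence x^2 + 48x - 130 is irreducible over Q and is the minimal polynomial of α.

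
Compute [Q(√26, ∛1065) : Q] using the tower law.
[Q(√26, ∛1065) : Q] = 6

Let L = Q(√26, ∛1065). Since Q(√26) ⊂ L and [Q(√26):Q] = 2, the tower law gives 2 | [L:Q]. Likewise Q(∛1065) ⊂ L with [Q(∛1065):Q] = 3 (because 1065 is not a perfect cube), so 3 | [L:Q]. As gcd(2,3) = 1, [L:Q] is divisible by 6. Conversely L is generated over Q by √26 and ∛1065, so [L:Q] ≤ 2·3 = 6. Therefore [Q(√26, ∛1065) : Q] = 6.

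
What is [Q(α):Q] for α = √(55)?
[Q(α):Q] = 2

[Q(α):Q] equals the degree of the minimal polynomial of α. Here α^2 = 55 and x^2 - 55 is irreducible (d = 55 is squarefree, ≠ 1, hence not a square), so deg(m_α) = 2. Thus [Q(α):Q] = 2.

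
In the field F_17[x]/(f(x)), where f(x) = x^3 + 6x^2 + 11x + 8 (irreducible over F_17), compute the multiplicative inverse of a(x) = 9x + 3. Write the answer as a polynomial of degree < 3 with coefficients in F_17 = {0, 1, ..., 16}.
a(x)^(-1) ≡ 10x^2 + 8 (mod f(x))

Since f is irreducible over F_17, F_17[x]/(f) is a field and a(x) ≠ 0 has an inverse. Apply the extended Euclidean algorithm to f(x) and a(x) in F_17[x]: f(x) = (2x^2 + 5)·a(x) + (10). The last nonzero remainder is the constant 10 = gcd(f, a) in F_17. Back-substituting through the division chain expresses 10 = s(x)·a(x) + t(x)·f(x) with s(x) ≡ 15x^2 + 12 (mod f), so (15x^2 + 12)·a(x) ≡ 10 (mod f). Multiplying by 10^(-1) ≡ 12 in F_17 gives a(x)^(-1) ≡ 12·(15x^2 + 12) ≡ 10x^2 + 8 (mod f). Check: (9x + 3)·(10x^2 + 8) = 5x^3 + 13x^2 + 4x + 7 ≡ 1 (mod x^3 + 6x^2 + 11x + 8).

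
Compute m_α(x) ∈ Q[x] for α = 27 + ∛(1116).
m_α(x) = x^3 - 81x^2 + 2187x - 20799

Set β = α - 27 = ∛(1116), so β^3 = 1116. Then (α - 27)^3 - 1116 = 0, i.e. α is a root of g(x) = (x - 27)^3 - 1116 = x^3 - 81x^2 + 2187x - 20799. Since g(x) = h(x - 27) where h(x) = x^3 - 1116, and h is irreducible over Q (because 1116 is not a perfect cube, so h has no rational root, and a monic cubic with no rational root is irreducible), g is also irreducible (irreducibility is preserved under the substitution x → x - 27). Hence m_α(x) = x^3 - 81x^2 + 2187x - 20799.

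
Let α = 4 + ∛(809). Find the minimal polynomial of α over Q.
m_α(x) = x^3 - 12x^2 + 48x - 873

Set β = α - 4 = ∛(809), so β^3 = 809. Then (α - 4)^3 - 809 = 0, i.e. α is a root of g(x) = (x - 4)^3 - 809 = x^3 - 12x^2 + 48x - 873. Since g(x) = h(x - 4) where h(x) = x^3 - 809, and h is irreducible over Q (because 809 is not a perfect cube, so h has no rational root, and a monic cubic with no rational root is irreducible), g is also irreducible (irreducibility is preserved under the substitution x → x - 4). Hence m_α(x) = x^3 - 12x^2 + 48x - 873.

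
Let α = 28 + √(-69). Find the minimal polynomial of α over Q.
m_α(x) = x^2 - 56x + 853

From α - 28 = √(-69), squaring gives (α - 28)^2 = -69, i.e. α^2 - 56α + 784 = -69, so α^2 - 56α + 853 = 0. The discriminant of x^2 - 56x + 853 is (-56)^2 - 4·(853) = 3136 - 3412 = -276, and 4·(-69) is not a perfect square in Q since -69 is squarefree and ≠ 1. Hence x^2 - 56x + 853 is irreducible over Q and is the minimal polynomial of α.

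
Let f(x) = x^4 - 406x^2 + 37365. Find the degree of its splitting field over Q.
[K : Q] = 4

Solving the quadratic in x^2: x^2 = (406 ± √(406^2 - 4·37365))/2 = (406 ± √15376)/2 = (406 ± 124)/2, giving x^2 = 141 or x^2 = 265. So f(x) = (x^2 - 141)(x^2 - 265) and the roots of f are ±√141, ±√265. Hence the splitting field is K = Q(√141, √265). Since 141 and 265 are distinct squarefree integers > 1, their product 37365 is not a perfect square, so √265 ∉ Q(√141). By the tower law [K:Q] = [Q(√141,√265):Q(√141)] · [Q(√141):Q] = 2 · 2 = 4.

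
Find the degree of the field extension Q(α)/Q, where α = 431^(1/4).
[Q(α):Q] = 4

α is a root of x^4 - 431. By Eisenstein's criterion at the prime p = 431 (which divides the constant term 431 but p^2 = 185761 does not, since 431 is squarefree), x^4 - 431 is irreducible over Q. Hence [Q(α):Q] = 4.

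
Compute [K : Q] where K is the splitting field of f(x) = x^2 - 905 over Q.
[K : Q] = 2

f(x) = x^2 - 905 factors as (x - √905)(x + √905). The splitting field is K = Q(√905). Since 905 is squarefree and > 1, it is not a perfect square, so x^2 - 905 is irreducible over Q and [Q(√905) : Q] = 2. Hence [K : Q] = 2.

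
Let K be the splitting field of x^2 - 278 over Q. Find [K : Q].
[K : Q] = 2

f(x) = x^2 - 278 factors as (x - √278)(x + √278). The splitting field is K = Q(√278). Since 278 is squarefree and > 1, it is not a perfect square, so x^2 - 278 is irreducible over Q and [Q(√278) : Q] = 2. Hence [K : Q] = 2.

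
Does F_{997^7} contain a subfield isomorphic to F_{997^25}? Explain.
No: F_{997^25} is not a subfield of F_{997^7}

F_{p^m} embeds in F_{p^n} iff m | n. Here 25 ∤ 7 (since 7 = 0·25 + 7 with remainder 7 ≠ 0), so F_{997^25} is not a subfield of F_{997^7}. Equivalently: if it were, the tower law would give 25 = [F_{997^25}:F_997] dividing [F_{997^7}:F_997] = 7, contradiction.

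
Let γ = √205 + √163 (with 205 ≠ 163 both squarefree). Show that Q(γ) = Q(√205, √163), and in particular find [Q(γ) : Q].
[Q(γ) : Q] = 4 (equivalently, Q(γ) = Q(√205, √163))

Obviously Q(γ) ⊆ Q(√205, √163), and [Q(√205, √163):Q] = 4 (since 205, 163 are distinct squarefree integers > 1 with 33415 not a perfect square). To show equality we compute the minimal polynomial of γ. From γ = √205 + √163: γ^2 = 205 + 2√(33415) + 163 = 368 + 2√(33415), so γ^2 - 368 = 2√(33415); squaring, (γ^2 - 368)^2 = 4·33415, i.e. γ^4 - 736γ^2 + 135424 - 133660 = 0, i.e. γ^4 - 736γ^2 + 1764 = 0. So γ is a root of x^4 - 736x^2 + 1764. This polynomial is irreducible over Q: it has no rational root (each ±√205 ± √163 is irrational), and any factorization into two quadratics over Q would force √(33415) ∈ Q (pairing opposite roots) or √205, √163 ∈ Q (other pairings), all impossible. Hence [Q(γ):Q] = 4 = [Q(√205, √163):Q], so Q(γ) = Q(√205, √163).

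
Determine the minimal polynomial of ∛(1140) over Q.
m_α(x) = x^3 - 1140

α satisfies α^3 = 1140, so x^3 - 1140 annihilates α. By the rational root test, a rational root p/q (in lowest terms) of x^3 - 1140 would satisfy p^3 = 1140 q^3, forcing q = 1 and p^3 = 1140; but 1140 is not a perfect cube, contradiction. A monic cubic over Q with no rational root is irreducible (any nontrivial factorization would include a linear factor). Hence x^3 - 1140 is the minimal polynomial of α, and in particular [Q(α):Q] = 3.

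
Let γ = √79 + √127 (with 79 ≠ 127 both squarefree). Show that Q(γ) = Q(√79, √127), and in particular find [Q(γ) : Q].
[Q(γ) : Q] = 4 (equivalently, Q(γ) = Q(√79, √127))

Obviously Q(γ) ⊆ Q(√79, √127), and [Q(√79, √127):Q] = 4 (since 79, 127 are distinct squarefree integers > 1 with 10033 not a perfect square). To show equality we compute the minimal polynomial of γ. From γ = √79 + √127: γ^2 = 79 + 2√(10033) + 127 = 206 + 2√(10033), so γ^2 - 206 = 2√(10033); squaring, (γ^2 - 206)^2 = 4·10033, i.e. γ^4 - 412γ^2 + 42436 - 40132 = 0, i.e. γ^4 - 412γ^2 + 2304 = 0. So γ is a root of x^4 - 412x^2 + 2304. This polynomial is irreducible over Q: it has no rational root (each ±√79 ± √127 is irrational), and any factorization into two quadratics over Q would force √(10033) ∈ Q (pairing opposite roots) or √79, √127 ∈ Q (other pairings), all impossible. Hence [Q(γ):Q] = 4 = [Q(√79, √127):Q], so Q(γ) = Q(√79, √127).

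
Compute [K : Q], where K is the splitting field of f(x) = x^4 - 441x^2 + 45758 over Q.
[K : Q] = 4

Solving the quadratic in x^2: x^2 = (441 ± √(441^2 - 4·45758))/2 = (441 ± √11449)/2 = (441 ± 107)/2, giving x^2 = 167 or x^2 = 274. So f(x) = (x^2 - 167)(x^2 - 274) and the roots of f are ±√167, ±√274. Hence the splitting field is K = Q(√167, √274). Since 167 and 274 are distinct squarefree integers > 1, their product 45758 is not a perfect square, so √274 ∉ Q(√167). By the tower law [K:Q] = [Q(√167,√274):Q(√167)] · [Q(√167):Q] = 2 · 2 = 4.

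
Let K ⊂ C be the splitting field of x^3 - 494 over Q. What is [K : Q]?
[K : Q] = 6

The roots of x^3 - 494 are ∛494, ω∛494, ω^2∛494 where ω = e^(2πi/3) is a primitive cube root of unity, so K = Q(∛494, ω). Now [Q(∛494):Q] = 3 (since 494 is not a perfect cube, x^3 - 494 is irreducible) and [Q(ω):Q] = 2. Both 2 and 3 divide [K:Q], and [K:Q] ≤ 3·2 = 6, so [K:Q] = 6. (Equivalently: Q(∛494) ⊂ R but ω ∉ R, so [K : Q(∛494)] = 2.)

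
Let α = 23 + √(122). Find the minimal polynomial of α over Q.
m_α(x) = x^2 - 46x + 407

From α - 23 = √(122), squaring gives (α - 23)^2 = 122, i.e. α^2 - 46α + 529 = 122, so α^2 - 46α + 407 = 0. The discriminant of x^2 - 46x + 407 is (-46)^2 - 4·(407) = 2116 - 1628 = 488, and 4·(122) is not a perfect square in Q since 122 is squarefree and ≠ 1. Hence x^2 - 46x + 407 is irreducible over Q and is the minimal polynomial of α.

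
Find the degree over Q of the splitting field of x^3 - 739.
[K : Q] = 6

The roots of x^3 - 739 are ∛739, ω∛739, ω^2∛739 where ω = e^(2πi/3) is a primitive cube root of unity, so K = Q(∛739, ω). Now [Q(∛739):Q] = 3 (since 739 is not a perfect cube, x^3 - 739 is irreducible) and [Q(ω):Q] = 2. Both 2 and 3 divide [K:Q], and [K:Q] ≤ 3·2 = 6, so [K:Q] = 6. (Equivalently: Q(∛739) ⊂ R but ω ∉ R, so [K : Q(∛739)] = 2.)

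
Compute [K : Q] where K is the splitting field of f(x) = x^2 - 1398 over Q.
[K : Q] = 2

f(x) = x^2 - 1398 factors as (x - √1398)(x + √1398). The splitting field is K = Q(√1398). Since 1398 is squarefree and > 1, it is not a perfect square, so x^2 - 1398 is irreducible over Q and [Q(√1398) : Q] = 2. Hence [K : Q] = 2.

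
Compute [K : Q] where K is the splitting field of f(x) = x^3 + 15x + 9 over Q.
[K : Q] = 6

By the rational root test, any rational root of the monic integer polynomial f(x) = x^3 + 15x + 9 must be an integer dividing the constant term 9, i.e. one of ±{1, 3, 9}. Evaluating: f(1) = 25, f(-1) = -7, f(3) = 81, f(-3) = -63, f(9) = 873, f(-9) = -855; none is 0, so f has no rational root and is therefore irreducible over Q (a cubic with no linear factor over a field is irreducible). For an irreducible cubic, the Galois group is A_3 or S_3 according as the discriminant disc(f) = -4a^3 - 27b^2 = -4·(15)^3 - 27·(9)^2 = -15687 is or is not a square in Q. Here disc(f) = -15687 is not a perfect square in Q, so the Galois group of f over Q is not contained in A_3 and must be all of S_3. The splitting field has degree |S_3| = 6 over Q, so [K : Q] = 6.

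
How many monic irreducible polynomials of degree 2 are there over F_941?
There are 442270 monic irreducible polynomials of degree 2 over F_941

Each element of F_{941^2} that lies in no proper subfield is a root of exactly one monic irreducible of degree 2 over F_941, and each such polynomial has 2 distinct roots in F_{941^2}. By Möbius inversion the count is N_941(2) = (1/2) Σ_{d|2} μ(2/d) · 941^d = (1/2)(μ(2)·941^1 + μ(1)·941^2) = 884540/2 = 442270.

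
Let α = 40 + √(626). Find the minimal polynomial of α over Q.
m_α(x) = x^2 - 80x + 974

From α - 40 = √(626), squaring gives (α - 40)^2 = 626, i.e. α^2 - 80α + 1600 = 626, so α^2 - 80α + 974 = 0. The discriminant of x^2 - 80x + 974 is (-80)^2 - 4·(974) = 6400 - 3896 = 2504, and 4·(626) is not a perfect square in Q since 626 is squarefree and ≠ 1. Hence x^2 - 80x + 974 is irreducible over Q and is the minimal polynomial of α.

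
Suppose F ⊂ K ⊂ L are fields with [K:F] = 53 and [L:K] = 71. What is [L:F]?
[L:F] = 3763

The tower law says that for any tower of field extensions F ⊂ K ⊂ L with finite degrees, [L:F] = [L:K] · [K:F]. Here this gives [L:F] = 71 · 53 = 3763.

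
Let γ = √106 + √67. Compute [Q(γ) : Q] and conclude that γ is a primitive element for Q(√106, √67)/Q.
[Q(γ) : Q] = 4 (equivalently, Q(γ) = Q(√106, √67))

Obviously Q(γ) ⊆ Q(√106, √67), and [Q(√106, √67):Q] = 4 (since 106, 67 are distinct squarefree integers > 1 with 7102 not a perfect square). To show equality we compute the minimal polynomial of γ. From γ = √106 + √67: γ^2 = 106 + 2√(7102) + 67 = 173 + 2√(7102), so γ^2 - 173 = 2√(7102); squaring, (γ^2 - 173)^2 = 4·7102, i.e. γ^4 - 346γ^2 + 29929 - 28408 = 0, i.e. γ^4 - 346γ^2 + 1521 = 0. So γ is a root of x^4 - 346x^2 + 1521. This polynomial is irreducible over Q: it has no rational root (each ±√106 ± √67 is irrational), and any factorization into two quadratics over Q would force √(7102) ∈ Q (pairing opposite roots) or √106, √67 ∈ Q (other pairings), all impossible. Hence [Q(γ):Q] = 4 = [Q(√106, √67):Q], so Q(γ) = Q(√106, √67).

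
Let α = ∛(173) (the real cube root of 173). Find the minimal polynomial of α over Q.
m_α(x) = x^3 - 173

α satisfies α^3 = 173, so x^3 - 173 annihilates α. By the rational root test, a rational root p/q (in lowest terms) of x^3 - 173 would satisfy p^3 = 173 q^3, forcing q = 1 and p^3 = 173; but 173 is not a perfect cube, contradiction. A monic cubic over Q with no rational root is irreducible (any nontrivial factorization would include a linear factor). Hence x^3 - 173 is the minimal polynomial of α, and in particular [Q(α):Q] = 3.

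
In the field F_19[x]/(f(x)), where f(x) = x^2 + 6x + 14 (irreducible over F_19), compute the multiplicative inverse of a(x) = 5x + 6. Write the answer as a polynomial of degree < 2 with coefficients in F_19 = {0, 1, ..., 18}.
a(x)^(-1) ≡ 8x + 8 (mod f(x))

Since f is irreducible over F_19, F_19[x]/(f) is a field and a(x) ≠ 0 has an inverse. Apply the extended Euclidean algorithm to f(x) and a(x) in F_19[x]: f(x) = (4x + 4)·a(x) + (9). The last nonzero remainder is the constant 9 = gcd(f, a) in F_19. Back-substituting through the division chain expresses 9 = s(x)·a(x) + t(x)·f(x) with s(x) ≡ 15x + 15 (mod f), so (15x + 15)·a(x) ≡ 9 (mod f). Multiplying by 9^(-1) ≡ 17 in F_19 gives a(x)^(-1) ≡ 17·(15x + 15) ≡ 8x + 8 (mod f). Check: (5x + 6)·(8x + 8) = 2x^2 + 12x + 10 ≡ 1 (mod x^2 + 6x + 14).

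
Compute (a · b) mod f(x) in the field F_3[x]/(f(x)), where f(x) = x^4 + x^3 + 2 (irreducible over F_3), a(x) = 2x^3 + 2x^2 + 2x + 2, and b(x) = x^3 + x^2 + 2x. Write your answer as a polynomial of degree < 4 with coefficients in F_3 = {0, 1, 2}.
a · b ≡ 2x^3 + 2x^2 (mod f(x))

Multiply in F_3[x]: a(x)·b(x) = (2x^3 + 2x^2 + 2x + 2)·(x^3 + x^2 + 2x) = 2x^6 + x^5 + 2x^4 + 2x^3 + x. This has degree ≥ 4, so divide by f(x) over F_3: 2x^6 + x^5 + 2x^4 + 2x^3 + x = (2x^2 + 2x)·(x^4 + x^3 + 2) + (2x^3 + 2x^2). Hence a·b ≡ 2x^3 + 2x^2 (mod f). (F_3[x]/(f) is a field with 3^4 = 81 elements since f is irreducible of degree 4.)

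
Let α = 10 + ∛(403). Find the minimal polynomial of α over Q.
m_α(x) = x^3 - 30x^2 + 300x - 1403

Set β = α - 10 = ∛(403), so β^3 = 403. Then (α - 10)^3 - 403 = 0, i.e. α is a root of g(x) = (x - 10)^3 - 403 = x^3 - 30x^2 + 300x - 1403. Since g(x) = h(x - 10) where h(x) = x^3 - 403, and h is irreducible over Q (because 403 is not a perfect cube, so h has no rational root, and a monic cubic with no rational root is irreducible), g is also irreducible (irreducibility is preserved under the substitution x → x - 10). Hence m_α(x) = x^3 - 30x^2 + 300x - 1403.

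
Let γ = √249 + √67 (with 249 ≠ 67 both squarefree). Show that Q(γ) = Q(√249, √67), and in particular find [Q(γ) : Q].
[Q(γ) : Q] = 4 (equivalently, Q(γ) = Q(√249, √67))

Obviously Q(γ) ⊆ Q(√249, √67), and [Q(√249, √67):Q] = 4 (since 249, 67 are distinct squarefree integers > 1 with 16683 not a perfect square). To show equality we compute the minimal polynomial of γ. From γ = √249 + √67: γ^2 = 249 + 2√(16683) + 67 = 316 + 2√(16683), so γ^2 - 316 = 2√(16683); squaring, (γ^2 - 316)^2 = 4·16683, i.e. γ^4 - 632γ^2 + 99856 - 66732 = 0, i.e. γ^4 - 632γ^2 + 33124 = 0. So γ is a root of x^4 - 632x^2 + 33124. This polynomial is irreducible over Q: it has no rational root (each ±√249 ± √67 is irrational), and any factorization into two quadratics over Q would force √(16683) ∈ Q (pairing opposite roots) or √249, √67 ∈ Q (other pairings), all impossible. Hence [Q(γ):Q] = 4 = [Q(√249, √67):Q], so Q(γ) = Q(√249, √67).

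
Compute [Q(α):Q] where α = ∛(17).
[Q(α):Q] = 3

The minimal polynomial of α is x^3 - 17, irreducible over Q since 17 is not a perfect cube (so x^3 - 17 has no rational root). Hence [Q(α):Q] = deg(m_α) = 3.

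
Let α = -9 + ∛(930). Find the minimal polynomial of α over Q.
m_α(x) = x^3 + 27x^2 + 243x - 201

Set β = α + 9 = ∛(930), so β^3 = 930. Then (α + 9)^3 - 930 = 0, i.e. α is a root of g(x) = (x + 9)^3 - 930 = x^3 + 27x^2 + 243x - 201. Since g(x) = h(x + 9) where h(x) = x^3 - 930, and h is irreducible over Q (because 930 is not a perfect cube, so h has no rational root, and a monic cubic with no rational root is irreducible), g is also irreducible (irreducibility is preserved under the substitution x → x + 9). Hence m_α(x) = x^3 + 27x^2 + 243x - 201.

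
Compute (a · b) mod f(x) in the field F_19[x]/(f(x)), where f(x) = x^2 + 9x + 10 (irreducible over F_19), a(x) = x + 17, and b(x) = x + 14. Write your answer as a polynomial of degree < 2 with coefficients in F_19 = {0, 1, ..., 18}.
a · b ≡ 3x (mod f(x))

Multiply in F_19[x]: a(x)·b(x) = (x + 17)·(x + 14) = x^2 + 12x + 10. This has degree ≥ 2, so divide by f(x) over F_19: x^2 + 12x + 10 = (1)·(x^2 + 9x + 10) + (3x). Hence a·b ≡ 3x (mod f). (F_19[x]/(f) is a field with 19^2 = 361 elements since f is irreducible of degree 2.)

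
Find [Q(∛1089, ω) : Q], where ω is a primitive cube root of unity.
[Q(∛1089, ω) : Q] = 6

[Q(∛1089):Q] = 3 (min poly x^3 - 1089, irreducible since 1089 is not a perfect cube). [Q(ω):Q] = 2 (min poly x^2 + x + 1). Since Q(∛1089) ⊂ R and ω ∉ R, we have ω ∉ Q(∛1089), so x^2 + x + 1 remains irreducible over Q(∛1089) and [Q(∛1089, ω) : Q(∛1089)] = 2. By the tower law, [Q(∛1089, ω) : Q] = 3 · 2 = 6. (In fact Q(∛1089, ω) is the splitting field of x^3 - 1089 over Q.)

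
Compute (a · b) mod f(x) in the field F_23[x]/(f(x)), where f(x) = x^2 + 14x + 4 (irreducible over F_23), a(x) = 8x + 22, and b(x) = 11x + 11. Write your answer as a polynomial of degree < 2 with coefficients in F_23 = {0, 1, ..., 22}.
a · b ≡ 18x + 5 (mod f(x))

Multiply in F_23[x]: a(x)·b(x) = (8x + 22)·(11x + 11) = 19x^2 + 8x + 12. This has degree ≥ 2, so divide by f(x) over F_23: 19x^2 + 8x + 12 = (19)·(x^2 + 14x + 4) + (18x + 5). Hence a·b ≡ 18x + 5 (mod f). (F_23[x]/(f) is a field with 23^2 = 529 elements since f is irreducible of degree 2.)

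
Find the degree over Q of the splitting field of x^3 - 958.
[K : Q] = 6

The roots of x^3 - 958 are ∛958, ω∛958, ω^2∛958 where ω = e^(2πi/3) is a primitive cube root of unity, so K = Q(∛958, ω). Now [Q(∛958):Q] = 3 (since 958 is not a perfect cube, x^3 - 958 is irreducible) and [Q(ω):Q] = 2. Both 2 and 3 divide [K:Q], and [K:Q] ≤ 3·2 = 6, so [K:Q] = 6. (Equivalently: Q(∛958) ⊂ R but ω ∉ R, so [K : Q(∛958)] = 2.)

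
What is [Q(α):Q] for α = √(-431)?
[Q(α):Q] = 2

[Q(α):Q] equals the degree of the minimal polynomial of α. Here α^2 = -431 and x^2 + 431 is irreducible (d = -431 is squarefree, ≠ 1, hence not a square), so deg(m_α) = 2. Thus [Q(α):Q] = 2.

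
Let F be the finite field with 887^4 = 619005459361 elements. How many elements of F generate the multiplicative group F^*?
There are φ(619005459360) = 154661584896 primitive elements

F_q^* is cyclic of order q - 1 = 619005459360. A cyclic group of order m has exactly φ(m) generators. Here m = 619005459360 = 2^5 · 3 · 5 · 29 · 37 · 443 · 2713, so the number of primitive elements is φ(619005459360) = 154661584896.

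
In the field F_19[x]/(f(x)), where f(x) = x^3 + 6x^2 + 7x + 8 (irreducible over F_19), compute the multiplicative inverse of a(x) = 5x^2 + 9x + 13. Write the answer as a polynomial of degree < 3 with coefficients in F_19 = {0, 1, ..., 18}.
a(x)^(-1) ≡ 14x^2 + 3x + 14 (mod f(x))

Since f is irreducible over F_19, F_19[x]/(f) is a field and a(x) ≠ 0 has an inverse. Apply the extended Euclidean algorithm to f(x) and a(x) in F_19[x]: f(x) = (4x + 13)·a(x) + (9x + 10);  a(x) = (9x + 10)·(9x + 10) + (8). The last nonzero remainder is the constant 8 = gcd(f, a) in F_19. Back-substituting through the division chain expresses 8 = s(x)·a(x) + t(x)·f(x) with s(x) ≡ 17x^2 + 5x + 17 (mod f), so (17x^2 + 5x + 17)·a(x) ≡ 8 (mod f). Multiplying by 8^(-1) ≡ 12 in F_19 gives a(x)^(-1) ≡ 12·(17x^2 + 5x + 17) ≡ 14x^2 + 3x + 14 (mod f). Check: (5x^2 + 9x + 13)·(14x^2 + 3x + 14) = 13x^4 + 8x^3 + 13x^2 + 13x + 11 ≡ 1 (mod x^3 + 6x^2 + 7x + 8).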